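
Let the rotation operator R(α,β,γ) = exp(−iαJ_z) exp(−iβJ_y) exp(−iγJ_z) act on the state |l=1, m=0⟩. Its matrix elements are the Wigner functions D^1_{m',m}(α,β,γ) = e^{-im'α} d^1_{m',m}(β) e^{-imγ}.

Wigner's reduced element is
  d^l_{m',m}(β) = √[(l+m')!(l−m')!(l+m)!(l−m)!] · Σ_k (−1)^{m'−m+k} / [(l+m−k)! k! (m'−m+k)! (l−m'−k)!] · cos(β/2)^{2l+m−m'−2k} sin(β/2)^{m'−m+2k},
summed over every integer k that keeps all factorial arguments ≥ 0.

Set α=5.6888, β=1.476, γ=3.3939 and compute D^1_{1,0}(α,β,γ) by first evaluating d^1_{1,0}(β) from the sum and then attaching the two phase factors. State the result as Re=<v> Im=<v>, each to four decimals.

D^1_{1,0}(5.6888,1.476,3.3939) = e^{-i·1·5.6888}·d^1_{1,0}(1.476)·e^{-i·0·3.3939}. Compute d first:
Half-angle: c=0.739816, s=0.672810. N=√(2·1·1·1)=1.414214
Admissible k: 0..0 (factorial args all ≥0)
  k=0: (−1)^1·1.4142/(1)·0.7398^1·0.6728^1 = -0.703932
d^1_{1,0}(1.476) = -0.703932
Attach z-rotation phases: D = e^{-i(1)(5.6888)}·(-0.703932)·e^{-i(0)(3.3939)} = -0.583203-0.394202i

Re=-0.5832 Im=-0.3942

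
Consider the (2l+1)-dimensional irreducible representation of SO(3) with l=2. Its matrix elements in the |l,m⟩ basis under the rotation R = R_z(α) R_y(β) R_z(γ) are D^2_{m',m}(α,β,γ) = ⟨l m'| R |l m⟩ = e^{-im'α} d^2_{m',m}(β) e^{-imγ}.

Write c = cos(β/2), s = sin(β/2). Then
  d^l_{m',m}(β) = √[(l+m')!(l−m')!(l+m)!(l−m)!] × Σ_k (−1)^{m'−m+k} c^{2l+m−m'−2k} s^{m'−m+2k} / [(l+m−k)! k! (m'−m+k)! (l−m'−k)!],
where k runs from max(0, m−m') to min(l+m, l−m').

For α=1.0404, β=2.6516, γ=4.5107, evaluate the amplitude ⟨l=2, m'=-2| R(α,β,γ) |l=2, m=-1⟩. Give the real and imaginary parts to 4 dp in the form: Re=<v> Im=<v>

First d^2_{-2,-1}(β=2.6516), then the phase factors e^{-i(-2)α} and e^{-i(-1)γ}:
With c≡cos(β/2)=0.242553 and s≡sin(β/2)=0.970138, N=[1·24·1·6]^{1/2}=12.000000
k∈{1} keeps every argument non-negative
  k=1: (−1)^0·12.0000/(6)·0.2426^3·0.9701^1 = +0.027687
d^2_{-2,-1}(2.6516) = +0.027687
D = (-0.488180+0.872743i)·(+0.027687)·(-0.200324-0.979730i) = +0.026382+0.008402i

Re=0.0264 Im=0.0084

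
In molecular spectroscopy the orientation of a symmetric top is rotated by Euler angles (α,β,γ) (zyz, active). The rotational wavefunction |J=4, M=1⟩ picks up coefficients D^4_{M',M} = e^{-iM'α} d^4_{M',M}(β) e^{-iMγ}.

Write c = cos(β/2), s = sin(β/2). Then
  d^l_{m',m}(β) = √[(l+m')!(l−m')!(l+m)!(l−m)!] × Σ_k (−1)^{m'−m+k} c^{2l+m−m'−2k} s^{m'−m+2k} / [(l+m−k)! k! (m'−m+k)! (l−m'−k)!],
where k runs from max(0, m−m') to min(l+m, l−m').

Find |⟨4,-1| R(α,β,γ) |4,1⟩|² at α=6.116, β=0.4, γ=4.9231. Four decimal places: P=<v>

P=0.0946

D^4_{-1,1}(6.116,0.4,4.9231) = e^{-i·-1·6.116}·d^4_{-1,1}(0.4)·e^{-i·1·4.9231}. Compute d first:
Half-angle: c=0.980067, s=0.198669. N=√(6·120·120·6)=720.000000
k∈{2,3,4,5} keeps every argument non-negative
  k=2: (−1)^0·720.0000/(72)·0.9801^6·0.1987^2 = +0.349780
  k=3: (−1)^1·720.0000/(24)·0.9801^4·0.1987^4 = -0.043119
  k=4: (−1)^2·720.0000/(48)·0.9801^2·0.1987^6 = +0.000886
  k=5: (−1)^3·720.0000/(720)·0.9801^0·0.1987^8 = -0.000002
d^4_{-1,1}(0.4) = +0.349780 -0.043119 +0.000886 -0.000002 = +0.307545
|D^4_{-1,1}|² = |d^4_{-1,1}(β)|² = (+0.307545)² = 0.094584 (the z-rotation phases have unit modulus)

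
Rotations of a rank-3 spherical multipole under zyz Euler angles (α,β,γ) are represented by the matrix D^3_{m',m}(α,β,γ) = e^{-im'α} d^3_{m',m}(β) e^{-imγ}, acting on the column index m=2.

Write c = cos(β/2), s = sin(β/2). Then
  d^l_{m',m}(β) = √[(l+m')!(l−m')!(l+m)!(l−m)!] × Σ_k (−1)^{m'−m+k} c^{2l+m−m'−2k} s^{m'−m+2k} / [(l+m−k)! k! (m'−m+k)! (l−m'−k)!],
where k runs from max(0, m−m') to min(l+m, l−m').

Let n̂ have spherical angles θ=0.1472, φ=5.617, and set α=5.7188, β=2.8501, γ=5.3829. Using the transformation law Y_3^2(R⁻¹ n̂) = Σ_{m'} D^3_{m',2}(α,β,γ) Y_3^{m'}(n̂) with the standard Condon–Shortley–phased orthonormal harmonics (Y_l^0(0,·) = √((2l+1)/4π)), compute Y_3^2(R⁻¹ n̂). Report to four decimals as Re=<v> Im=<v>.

Re=0.0492 Im=-0.1592

Need the full column D^3_{m',2} for m'=−3..3 at α=5.7188, β=2.8501, γ=5.3829.
cos(β/2)=0.145231, sin(β/2)=0.989398
d^3_{-3,2}: single k=5 term ⇒ +0.337279;  D = +0.335335+0.036159i
d^3_{-2,2}: k∈[4..5] ⇒ +0.101058 -0.938049 = -0.836991;  D = -0.655115-0.520940i
d^3_{-1,2}: k∈[3..4] ⇒ +0.018764 -0.435425 = -0.416662;  D = -0.136832-0.393553i
d^3_{0,2}: k∈[2..3] ⇒ +0.002385 -0.110704 = -0.108318;  D = +0.024670-0.105472i
d^3_{1,2}: k∈[1..2] ⇒ +0.000202 -0.018764 = -0.018562;  D = +0.013240-0.013010i
d^3_{2,2}: k∈[0..1] ⇒ +0.000009 -0.002177 = -0.002168;  D = +0.002119-0.000457i
d^3_{3,2}: single k=0 term ⇒ -0.000157;  D = +0.000147+0.000054i
Y_3^{m'}(θ=0.1472,φ=5.617) and Σ D·Y over m':
  (+0.3353+0.0362i)·(-0.0005+0.0012i)  (-0.6551-0.5209i)·(+0.0051+0.0211i)  (-0.1368-0.3936i)·(+0.1451+0.1140i)  (+0.0247-0.1055i)·(+0.6986+0.0000i)  (+0.0132-0.0130i)·(-0.1451+0.1140i)  (+0.0021-0.0005i)·(+0.0051-0.0211i)  (+0.0001+0.0001i)·(+0.0005+0.0012i)
Y_3^2(R⁻¹ n̂) = +0.049241-0.159156i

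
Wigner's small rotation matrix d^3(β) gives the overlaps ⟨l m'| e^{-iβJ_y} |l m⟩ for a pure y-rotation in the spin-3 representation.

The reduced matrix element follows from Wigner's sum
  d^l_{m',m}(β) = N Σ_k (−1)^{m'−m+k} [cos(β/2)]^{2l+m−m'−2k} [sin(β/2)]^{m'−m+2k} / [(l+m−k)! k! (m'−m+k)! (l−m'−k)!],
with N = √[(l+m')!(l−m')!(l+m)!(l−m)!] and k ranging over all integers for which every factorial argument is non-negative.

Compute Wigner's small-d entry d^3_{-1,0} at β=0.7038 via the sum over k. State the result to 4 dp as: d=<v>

d^3_{-1,0}(β=0.7038) via Wigner's sum:
With c≡cos(β/2)=0.938720 and s≡sin(β/2)=0.344682, N=[2·24·6·6]^{1/2}=41.569219
k: max(0,(0)−(-1))=1 … min(3+(0),3−(-1))=3
  k=1: (−1)^0·41.5692/(12)·0.9387^5·0.3447^1 = +0.870339
  k=2: (−1)^1·41.5692/(4)·0.9387^3·0.3447^3 = -0.352026
  k=3: (−1)^2·41.5692/(12)·0.9387^1·0.3447^5 = +0.015820
d^3_{-1,0}(0.7038) = +0.870339 -0.352026 +0.015820 = +0.534133

d=0.5341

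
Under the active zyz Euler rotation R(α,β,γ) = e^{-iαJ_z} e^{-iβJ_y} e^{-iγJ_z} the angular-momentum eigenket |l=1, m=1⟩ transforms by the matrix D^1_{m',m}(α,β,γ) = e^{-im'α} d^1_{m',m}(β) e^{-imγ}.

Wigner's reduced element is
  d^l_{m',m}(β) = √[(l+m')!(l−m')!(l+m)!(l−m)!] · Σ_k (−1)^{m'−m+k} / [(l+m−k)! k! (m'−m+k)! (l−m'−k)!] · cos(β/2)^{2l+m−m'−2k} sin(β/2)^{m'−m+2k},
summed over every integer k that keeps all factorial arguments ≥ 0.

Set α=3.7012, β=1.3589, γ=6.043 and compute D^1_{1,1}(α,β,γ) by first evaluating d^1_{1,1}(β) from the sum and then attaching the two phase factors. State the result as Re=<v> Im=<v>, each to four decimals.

D^1_{1,1}(3.7012,1.3589,6.043) = e^{-i·1·3.7012}·d^1_{1,1}(1.3589)·e^{-i·1·6.043}. Compute d first:
Half-angle: c=0.777918, s=0.628365. N=√(2·1·2·1)=2.000000
Admissible k: 0..0 (factorial args all ≥0)
  k=0: (−1)^0·2.0000/(2)·0.7779^2·0.6284^0 = +0.605157
d^1_{1,1}(1.3589) = +0.605157
Phases: e^{-i·(1)·3.7012}=-0.847464+0.530853i, e^{-i·(1)·6.043}=+0.971294+0.237883i ⇒ D=-0.574546+0.190030i

Re=-0.5745 Im=0.1900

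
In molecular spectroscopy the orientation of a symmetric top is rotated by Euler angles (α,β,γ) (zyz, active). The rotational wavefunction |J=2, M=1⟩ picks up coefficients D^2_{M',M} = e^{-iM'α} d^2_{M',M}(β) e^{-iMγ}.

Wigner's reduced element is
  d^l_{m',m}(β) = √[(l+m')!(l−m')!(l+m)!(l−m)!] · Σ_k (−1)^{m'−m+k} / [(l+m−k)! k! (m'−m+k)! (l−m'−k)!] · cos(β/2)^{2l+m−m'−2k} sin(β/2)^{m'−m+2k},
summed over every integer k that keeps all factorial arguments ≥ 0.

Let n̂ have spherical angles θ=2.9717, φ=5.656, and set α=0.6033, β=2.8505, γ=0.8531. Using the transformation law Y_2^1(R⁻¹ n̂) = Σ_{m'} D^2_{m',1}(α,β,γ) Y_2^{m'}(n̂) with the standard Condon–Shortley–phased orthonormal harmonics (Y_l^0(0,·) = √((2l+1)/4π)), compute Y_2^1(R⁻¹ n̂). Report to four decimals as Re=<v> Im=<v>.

Need the full column D^2_{m',1} for m'=−2..2 at α=0.6033, β=2.8505, γ=0.8531.
cos(β/2)=0.145033, sin(β/2)=0.989427
d^2_{-2,1}: single k=3 term ⇒ +0.280962;  D = +0.263589+0.097264i
d^2_{-1,1}: k∈[2..3] ⇒ +0.061776 -0.958373 = -0.896597;  D = -0.868768+0.221648i
d^2_{0,1}: k∈[1..2] ⇒ +0.007394 -0.344107 = -0.336713;  D = -0.221440+0.253654i
d^2_{1,1}: k∈[0..1] ⇒ +0.000442 -0.061776 = -0.061334;  D = -0.007001+0.060933i
d^2_{2,1}: single k=0 term ⇒ -0.006037;  D = +0.002835+0.005330i
Y_2^{m'}(θ=2.9717,φ=5.656) and Σ D·Y over m':
  (+0.2636+0.0973i)·(+0.0034+0.0105i)  (-0.8688+0.2216i)·(-0.1042-0.0756i)  (-0.2214+0.2537i)·(+0.6037+0.0000i)  (-0.0070+0.0609i)·(+0.1042-0.0756i)  (+0.0028+0.0053i)·(+0.0034-0.0105i)
Y_2^1(R⁻¹ n̂) = -0.022562+0.205643i

Re=-0.0226 Im=0.2056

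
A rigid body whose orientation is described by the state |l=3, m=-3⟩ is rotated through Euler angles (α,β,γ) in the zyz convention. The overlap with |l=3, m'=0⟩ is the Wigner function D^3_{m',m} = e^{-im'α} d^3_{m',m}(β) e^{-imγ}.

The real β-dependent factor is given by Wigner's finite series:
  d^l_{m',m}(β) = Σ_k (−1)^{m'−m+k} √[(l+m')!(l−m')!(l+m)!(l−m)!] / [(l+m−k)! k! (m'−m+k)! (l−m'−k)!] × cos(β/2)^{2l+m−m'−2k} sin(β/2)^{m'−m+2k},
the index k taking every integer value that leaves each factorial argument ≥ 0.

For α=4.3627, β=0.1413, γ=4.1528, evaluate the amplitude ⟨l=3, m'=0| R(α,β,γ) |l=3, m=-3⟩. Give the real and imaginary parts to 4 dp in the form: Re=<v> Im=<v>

Split into d^3_{0,-3}(β=0.1413) × two z-phases.
Half-angle: c=0.997505, s=0.070591. N=√(6·6·1·720)=160.996894
The bounds max(0,m−m')=0 and min(l+m,l−m')=0 give 1 term
  k=0: (−1)^3·160.9969/(36)·0.9975^3·0.0706^3 = -0.001561
d^3_{0,-3}(0.1413) = -0.001561
Attach z-rotation phases: D = e^{-i(0)(4.3627)}·(-0.001561)·e^{-i(-3)(4.1528)} = -0.001552+0.000168i

Re=-0.0016 Im=0.0002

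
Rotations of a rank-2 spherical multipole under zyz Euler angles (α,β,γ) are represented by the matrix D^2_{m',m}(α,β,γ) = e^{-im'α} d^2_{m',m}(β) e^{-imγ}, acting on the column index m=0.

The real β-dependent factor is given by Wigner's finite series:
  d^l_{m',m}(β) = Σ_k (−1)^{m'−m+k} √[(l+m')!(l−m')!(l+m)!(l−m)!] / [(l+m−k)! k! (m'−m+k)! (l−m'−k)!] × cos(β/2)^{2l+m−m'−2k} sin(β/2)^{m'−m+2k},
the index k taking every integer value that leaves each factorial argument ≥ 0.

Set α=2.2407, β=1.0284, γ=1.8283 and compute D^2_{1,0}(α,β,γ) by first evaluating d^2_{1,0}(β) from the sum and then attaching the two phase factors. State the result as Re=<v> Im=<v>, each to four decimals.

Split into d^2_{1,0}(β=1.0284) × two z-phases.
With c≡cos(β/2)=0.870686 and s≡sin(β/2)=0.491838, N=[6·1·2·2]^{1/2}=4.898979
Admissible k: 0..1 (factorial args all ≥0)
  k=0: (−1)^1·4.8990/(2)·0.8707^3·0.4918^1 = -0.795213
  k=1: (−1)^2·4.8990/(2)·0.8707^1·0.4918^3 = +0.253749
d^2_{1,0}(1.0284) = -0.795213 +0.253749 = -0.541464
Attach z-rotation phases: D = e^{-i(1)(2.2407)}·(-0.541464)·e^{-i(0)(1.8283)} = +0.336201+0.424443i

Re=0.3362 Im=0.4244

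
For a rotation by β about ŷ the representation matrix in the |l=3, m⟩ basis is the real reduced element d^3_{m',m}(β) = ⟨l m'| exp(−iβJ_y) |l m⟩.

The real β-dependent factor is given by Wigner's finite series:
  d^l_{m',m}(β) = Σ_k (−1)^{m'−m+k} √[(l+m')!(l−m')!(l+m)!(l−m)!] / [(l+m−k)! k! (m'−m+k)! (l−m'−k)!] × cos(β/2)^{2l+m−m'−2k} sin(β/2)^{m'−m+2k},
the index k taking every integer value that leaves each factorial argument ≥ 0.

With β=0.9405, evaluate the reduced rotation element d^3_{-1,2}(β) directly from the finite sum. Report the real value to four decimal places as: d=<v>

d^3_{-1,2}(β=0.9405) via Wigner's sum:
c=cos(0.9405/2)=0.891455, s=sin(0.9405/2)=0.453109; N=√[2·24·120·1]=75.894664
k∈{3,4} keeps every argument non-negative
  k=3: (−1)^0·75.8947/(12)·0.8915^3·0.4531^3 = +0.416809
  k=4: (−1)^1·75.8947/(24)·0.8915^1·0.4531^5 = -0.053841
d^3_{-1,2}(0.9405) = +0.416809 -0.053841 = +0.362968

d=0.3630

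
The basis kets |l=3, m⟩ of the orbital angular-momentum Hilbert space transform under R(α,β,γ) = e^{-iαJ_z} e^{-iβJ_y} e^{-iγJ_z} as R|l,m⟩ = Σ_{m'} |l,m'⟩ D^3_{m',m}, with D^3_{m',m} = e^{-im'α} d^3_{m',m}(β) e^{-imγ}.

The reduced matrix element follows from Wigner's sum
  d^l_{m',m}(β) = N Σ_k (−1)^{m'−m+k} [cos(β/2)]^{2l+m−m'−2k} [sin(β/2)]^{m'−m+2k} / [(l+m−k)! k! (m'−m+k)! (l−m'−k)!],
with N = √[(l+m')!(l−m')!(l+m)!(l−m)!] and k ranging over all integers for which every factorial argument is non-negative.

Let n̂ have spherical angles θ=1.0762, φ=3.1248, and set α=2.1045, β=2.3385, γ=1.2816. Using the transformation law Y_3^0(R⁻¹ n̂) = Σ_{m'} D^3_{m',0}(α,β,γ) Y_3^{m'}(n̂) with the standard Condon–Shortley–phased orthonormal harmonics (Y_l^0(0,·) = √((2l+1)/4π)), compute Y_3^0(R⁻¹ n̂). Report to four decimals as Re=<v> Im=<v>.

Re=-0.0018 Im=0.0000

Need the full column D^3_{m',0} for m'=−3..3 at α=2.1045, β=2.3385, γ=1.2816.
cos(β/2)=0.390842, sin(β/2)=0.920458
d^3_{-3,0}: single k=3 term ⇒ +0.208224;  D = +0.208128+0.006311i
d^3_{-2,0}: k∈[2..3] ⇒ +0.108286 -0.600591 = -0.492305;  D = +0.237486+0.431236i
d^3_{-1,0}: k∈[1..3] ⇒ +0.029080 -0.483869 +0.894564 = +0.439775;  D = -0.223725+0.378615i
d^3_{0,0}: k∈[0..3] ⇒ +0.003565 -0.177933 +0.986872 -0.608167 = +0.204336;  D = +0.204336+0.000000i
d^3_{1,0}: k∈[0..2] ⇒ -0.029080 +0.483869 -0.894564 = -0.439775;  D = +0.223725+0.378615i
d^3_{2,0}: k∈[0..1] ⇒ +0.108286 -0.600591 = -0.492305;  D = +0.237486-0.431236i
d^3_{3,0}: single k=0 term ⇒ -0.208224;  D = -0.208128+0.006311i
Y_3^{m'}(θ=1.0762,φ=3.1248) and Σ D·Y over m':
  (+0.2081+0.0063i)·(-0.2841-0.0143i)  (+0.2375+0.4312i)·(+0.3756+0.0126i)  (-0.2237+0.3786i)·(-0.0360-0.0006i)  (+0.2043+0.0000i)·(-0.3319+0.0000i)  (+0.2237+0.3786i)·(+0.0360-0.0006i)  (+0.2375-0.4312i)·(+0.3756-0.0126i)  (-0.2081+0.0063i)·(+0.2841-0.0143i)
Y_3^0(R⁻¹ n̂) = -0.001814-0.000000i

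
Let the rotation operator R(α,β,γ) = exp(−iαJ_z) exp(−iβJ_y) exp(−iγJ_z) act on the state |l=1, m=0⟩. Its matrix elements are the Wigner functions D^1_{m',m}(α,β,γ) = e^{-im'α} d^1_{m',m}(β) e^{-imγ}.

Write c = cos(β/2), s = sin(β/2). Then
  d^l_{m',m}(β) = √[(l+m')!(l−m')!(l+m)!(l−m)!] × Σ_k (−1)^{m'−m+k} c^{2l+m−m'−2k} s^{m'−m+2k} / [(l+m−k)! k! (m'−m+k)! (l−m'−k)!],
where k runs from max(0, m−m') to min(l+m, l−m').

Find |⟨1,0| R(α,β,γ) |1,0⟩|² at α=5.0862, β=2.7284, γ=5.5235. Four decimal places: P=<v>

P=0.8388

First d^1_{0,0}(β=2.7284), then the phase factors e^{-i(0)α} and e^{-i(0)γ}:
Half-angle: c=0.205130, s=0.978735. N=√(1·1·1·1)=1.000000
k∈{0,1} keeps every argument non-negative
  k=0: (−1)^0·1.0000/(1)·0.2051^2·0.9787^0 = +0.042078
  k=1: (−1)^1·1.0000/(1)·0.2051^0·0.9787^2 = -0.957922
d^1_{0,0}(2.7284) = +0.042078 -0.957922 = -0.915844
|D^1_{0,0}|² = |d^1_{0,0}(β)|² = (-0.915844)² = 0.838769 (the z-rotation phases have unit modulus)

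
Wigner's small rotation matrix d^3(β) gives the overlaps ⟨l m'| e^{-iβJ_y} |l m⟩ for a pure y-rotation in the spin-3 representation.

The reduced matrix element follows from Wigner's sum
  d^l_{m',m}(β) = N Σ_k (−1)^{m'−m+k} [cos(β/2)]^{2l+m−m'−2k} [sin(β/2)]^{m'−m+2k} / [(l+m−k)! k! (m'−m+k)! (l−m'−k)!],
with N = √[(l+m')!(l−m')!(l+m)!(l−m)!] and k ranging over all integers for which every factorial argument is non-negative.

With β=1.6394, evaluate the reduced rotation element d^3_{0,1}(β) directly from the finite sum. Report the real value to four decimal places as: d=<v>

d^3_{0,1}(β=1.6394) via Wigner's sum:
With c≡cos(β/2)=0.682441 and s≡sin(β/2)=0.730941, N=[6·6·24·2]^{1/2}=41.569219
Admissible k: 1..3 (factorial args all ≥0)
  k=1: (−1)^0·41.5692/(12)·0.6824^5·0.7309^1 = +0.374798
  k=2: (−1)^1·41.5692/(4)·0.6824^3·0.7309^3 = -1.289892
  k=3: (−1)^2·41.5692/(12)·0.6824^1·0.7309^5 = +0.493250
d^3_{0,1}(1.6394) = +0.374798 -1.289892 +0.493250 = -0.421844

d=-0.4218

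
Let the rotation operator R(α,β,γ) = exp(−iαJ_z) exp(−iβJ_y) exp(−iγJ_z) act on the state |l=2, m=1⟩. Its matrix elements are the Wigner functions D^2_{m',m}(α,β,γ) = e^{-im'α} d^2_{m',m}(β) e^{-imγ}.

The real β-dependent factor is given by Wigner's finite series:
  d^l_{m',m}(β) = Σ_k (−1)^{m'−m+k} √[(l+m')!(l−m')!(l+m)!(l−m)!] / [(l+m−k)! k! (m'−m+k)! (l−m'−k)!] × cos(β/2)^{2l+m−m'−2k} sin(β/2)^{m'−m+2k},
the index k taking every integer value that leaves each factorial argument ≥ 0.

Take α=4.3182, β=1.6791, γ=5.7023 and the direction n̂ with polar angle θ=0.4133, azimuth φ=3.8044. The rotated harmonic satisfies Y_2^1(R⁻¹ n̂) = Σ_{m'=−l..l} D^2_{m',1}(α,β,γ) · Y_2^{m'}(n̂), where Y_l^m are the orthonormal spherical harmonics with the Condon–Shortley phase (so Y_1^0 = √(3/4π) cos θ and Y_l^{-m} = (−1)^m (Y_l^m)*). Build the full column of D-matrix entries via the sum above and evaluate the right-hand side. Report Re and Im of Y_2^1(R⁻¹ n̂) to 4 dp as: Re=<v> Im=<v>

Need the full column D^2_{m',1} for m'=−2..2 at α=4.3182, β=1.6791, γ=5.7023.
cos(β/2)=0.667798, sin(β/2)=0.744343
d^2_{-2,1}: single k=3 term ⇒ +0.550800;  D = -0.538985+0.113469i
d^2_{-1,1}: k∈[2..3] ⇒ +0.741237 -0.306967 = +0.434270;  D = +0.080606-0.426724i
d^2_{0,1}: k∈[1..2] ⇒ +0.542980 -0.674589 = -0.131610;  D = -0.110023-0.072223i
d^2_{1,1}: k∈[0..1] ⇒ +0.198875 -0.741237 = -0.542362;  D = +0.448937-0.304323i
d^2_{2,1}: single k=0 term ⇒ -0.443341;  D = +0.088744+0.434368i
Y_2^{m'}(θ=0.4133,φ=3.8044) and Σ D·Y over m':
  (-0.5390+0.1135i)·(+0.0151-0.0604i)  (+0.0806-0.4267i)·(-0.2240+0.1749i)  (-0.1100-0.0722i)·(+0.4782+0.0000i)  (+0.4489-0.3043i)·(+0.2240+0.1749i)  (+0.0887+0.4344i)·(+0.0151+0.0604i)
Y_2^1(R⁻¹ n̂) = +0.131511+0.131703i

Re=0.1315 Im=0.1317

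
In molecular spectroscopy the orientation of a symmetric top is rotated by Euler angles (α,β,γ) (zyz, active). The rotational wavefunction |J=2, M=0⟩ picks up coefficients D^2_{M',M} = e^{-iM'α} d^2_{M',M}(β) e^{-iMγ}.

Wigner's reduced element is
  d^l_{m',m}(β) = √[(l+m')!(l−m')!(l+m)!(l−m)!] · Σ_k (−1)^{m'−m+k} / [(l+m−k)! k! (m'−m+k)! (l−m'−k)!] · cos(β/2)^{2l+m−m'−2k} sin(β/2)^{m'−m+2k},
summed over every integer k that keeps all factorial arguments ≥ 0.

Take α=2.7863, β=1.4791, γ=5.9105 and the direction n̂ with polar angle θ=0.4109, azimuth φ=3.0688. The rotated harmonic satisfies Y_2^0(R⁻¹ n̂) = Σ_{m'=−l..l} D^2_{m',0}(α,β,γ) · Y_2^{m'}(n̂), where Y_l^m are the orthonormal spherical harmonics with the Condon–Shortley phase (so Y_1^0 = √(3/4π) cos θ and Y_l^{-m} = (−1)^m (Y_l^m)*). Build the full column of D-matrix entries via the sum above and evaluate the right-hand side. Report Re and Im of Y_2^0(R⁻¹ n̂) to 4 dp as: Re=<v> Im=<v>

Re=-0.1100 Im=0.0000

Need the full column D^2_{m',0} for m'=−2..2 at α=2.7863, β=1.4791, γ=5.9105.
cos(β/2)=0.738772, sin(β/2)=0.673956
d^2_{-2,0}: single k=2 term ⇒ +0.607238;  D = +0.460274-0.396088i
d^2_{-1,0}: k∈[1..2] ⇒ +0.665638 -0.553962 = +0.111676;  D = -0.104701+0.038848i
d^2_{0,0}: k∈[0..2] ⇒ +0.297880 -0.991615 +0.206312 = -0.487423;  D = -0.487423+0.000000i
d^2_{1,0}: k∈[0..1] ⇒ -0.665638 +0.553962 = -0.111676;  D = +0.104701+0.038848i
d^2_{2,0}: single k=0 term ⇒ +0.607238;  D = +0.460274+0.396088i
Y_2^{m'}(θ=0.4109,φ=3.0688) and Σ D·Y over m':
  (+0.4603-0.3961i)·(+0.0610+0.0089i)  (-0.1047+0.0388i)·(-0.2821-0.0206i)  (-0.4874+0.0000i)·(+0.4798+0.0000i)  (+0.1047+0.0388i)·(+0.2821-0.0206i)  (+0.4603+0.3961i)·(+0.0610-0.0089i)
Y_2^0(R⁻¹ n̂) = -0.109981+0.000000i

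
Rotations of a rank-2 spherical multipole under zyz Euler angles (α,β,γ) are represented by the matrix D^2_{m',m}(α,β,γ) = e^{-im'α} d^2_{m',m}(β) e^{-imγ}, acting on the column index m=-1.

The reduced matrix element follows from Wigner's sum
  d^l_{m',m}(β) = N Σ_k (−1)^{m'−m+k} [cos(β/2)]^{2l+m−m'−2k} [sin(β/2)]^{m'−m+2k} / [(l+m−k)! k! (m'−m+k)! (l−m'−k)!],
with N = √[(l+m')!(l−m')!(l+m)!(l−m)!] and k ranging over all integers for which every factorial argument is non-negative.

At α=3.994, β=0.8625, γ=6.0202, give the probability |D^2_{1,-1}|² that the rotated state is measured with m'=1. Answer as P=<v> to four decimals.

Split into d^2_{1,-1}(β=0.8625) × two z-phases.
c=cos(0.8625/2)=0.908444, s=sin(0.8625/2)=0.418007; N=√[6·1·1·6]=6.000000
k∈{0,1} keeps every argument non-negative
  k=0: (−1)^2·6.0000/(2)·0.9084^2·0.4180^2 = +0.432597
  k=1: (−1)^3·6.0000/(6)·0.9084^0·0.4180^4 = -0.030530
d^2_{1,-1}(0.8625) = +0.432597 -0.030530 = +0.402067
|D^2_{1,-1}|² = |d^2_{1,-1}(β)|² = (+0.402067)² = 0.161658 (the z-rotation phases have unit modulus)

P=0.1617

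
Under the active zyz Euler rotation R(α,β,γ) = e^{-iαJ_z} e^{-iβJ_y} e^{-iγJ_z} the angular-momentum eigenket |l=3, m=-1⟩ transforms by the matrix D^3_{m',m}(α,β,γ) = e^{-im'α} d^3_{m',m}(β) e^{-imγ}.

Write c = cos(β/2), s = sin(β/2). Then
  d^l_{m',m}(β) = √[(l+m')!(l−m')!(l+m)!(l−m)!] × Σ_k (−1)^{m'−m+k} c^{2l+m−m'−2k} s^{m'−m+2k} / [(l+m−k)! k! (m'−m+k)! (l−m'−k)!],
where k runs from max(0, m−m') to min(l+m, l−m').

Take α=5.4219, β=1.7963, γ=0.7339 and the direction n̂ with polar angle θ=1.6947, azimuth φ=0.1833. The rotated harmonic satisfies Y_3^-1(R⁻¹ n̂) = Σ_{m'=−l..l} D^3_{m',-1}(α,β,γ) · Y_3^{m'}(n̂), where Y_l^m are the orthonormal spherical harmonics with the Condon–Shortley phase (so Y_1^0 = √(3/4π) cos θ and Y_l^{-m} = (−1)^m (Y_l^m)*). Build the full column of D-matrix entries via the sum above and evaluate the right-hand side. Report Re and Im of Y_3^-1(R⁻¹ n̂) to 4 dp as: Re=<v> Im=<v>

Re=0.0598 Im=-0.0649

Need the full column D^3_{m',-1} for m'=−3..3 at α=5.4219, β=1.7963, γ=0.7339.
cos(β/2)=0.623058, sin(β/2)=0.782176
d^3_{-3,-1}: single k=2 term ⇒ +0.357082;  D = -0.098393-0.343259i
d^3_{-2,-1}: k∈[1..2] ⇒ +0.232245 -0.732029 = -0.499784;  D = -0.274782+0.417467i
d^3_{-1,-1}: k∈[0..2] ⇒ +0.058502 -0.737586 +0.871817 = +0.192733;  D = +0.191172-0.024485i
d^3_{0,-1}: k∈[0..2] ⇒ -0.254412 +1.202846 -0.631888 = +0.316546;  D = +0.235057+0.212013i
d^3_{1,-1}: k∈[0..2] ⇒ +0.553189 -1.162423 +0.228995 = -0.380238;  D = +0.009273-0.380125i
d^3_{2,-1}: k∈[0..1] ⇒ -0.732029 +0.576833 = -0.155196;  D = +0.120175-0.098203i
d^3_{3,-1}: single k=0 term ⇒ +0.562755;  D = -0.554046-0.098625i
Y_3^{m'}(θ=1.6947,φ=0.1833) and Σ D·Y over m':
  (-0.0984-0.3433i)·(+0.3476-0.2131i)  (-0.2748+0.4175i)·(-0.1161+0.0446i)  (+0.1912-0.0245i)·(-0.2912+0.0540i)  (+0.2351+0.2120i)·(+0.1348+0.0000i)  (+0.0093-0.3801i)·(+0.2912+0.0540i)  (+0.1202-0.0982i)·(-0.1161-0.0446i)  (-0.5540-0.0986i)·(-0.3476-0.2131i)
Y_3^-1(R⁻¹ n̂) = +0.059758-0.064869i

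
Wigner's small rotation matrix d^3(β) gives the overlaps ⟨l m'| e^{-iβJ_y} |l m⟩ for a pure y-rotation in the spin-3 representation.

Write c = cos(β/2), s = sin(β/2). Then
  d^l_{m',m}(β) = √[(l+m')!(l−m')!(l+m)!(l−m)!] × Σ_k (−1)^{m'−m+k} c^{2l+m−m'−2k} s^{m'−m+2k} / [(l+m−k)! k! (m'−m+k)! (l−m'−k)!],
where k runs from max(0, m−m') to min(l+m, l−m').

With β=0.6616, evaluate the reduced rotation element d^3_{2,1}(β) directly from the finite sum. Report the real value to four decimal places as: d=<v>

d^3_{2,1}(β=0.6616) via Wigner's sum:
With c≡cos(β/2)=0.945783 and s≡sin(β/2)=0.324800, N=[120·1·24·2]^{1/2}=75.894664
k∈{0,1} keeps every argument non-negative
  k=0: (−1)^1·75.8947/(24)·0.9458^5·0.3248^1 = -0.777272
  k=1: (−1)^2·75.8947/(12)·0.9458^3·0.3248^3 = +0.183338
d^3_{2,1}(0.6616) = -0.777272 +0.183338 = -0.593934

d=-0.5939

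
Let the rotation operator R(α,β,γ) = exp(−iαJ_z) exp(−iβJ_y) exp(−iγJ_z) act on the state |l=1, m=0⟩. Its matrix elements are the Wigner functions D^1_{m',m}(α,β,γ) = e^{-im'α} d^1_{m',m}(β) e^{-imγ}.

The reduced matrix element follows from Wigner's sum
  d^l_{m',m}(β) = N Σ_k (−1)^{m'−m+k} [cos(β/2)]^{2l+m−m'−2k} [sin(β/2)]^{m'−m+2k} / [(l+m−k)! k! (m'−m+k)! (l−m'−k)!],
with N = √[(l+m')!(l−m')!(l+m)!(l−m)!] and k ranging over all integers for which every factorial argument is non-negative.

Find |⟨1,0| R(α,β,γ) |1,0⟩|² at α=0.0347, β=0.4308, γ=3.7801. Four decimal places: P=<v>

P=0.8256

D^1_{0,0}(0.0347,0.4308,3.7801) = e^{-i·0·0.0347}·d^1_{0,0}(0.4308)·e^{-i·0·3.7801}. Compute d first:
With c≡cos(β/2)=0.976891 and s≡sin(β/2)=0.213738, N=[1·1·1·1]^{1/2}=1.000000
k∈{0,1} keeps every argument non-negative
  k=0: (−1)^0·1.0000/(1)·0.9769^2·0.2137^0 = +0.954316
  k=1: (−1)^1·1.0000/(1)·0.9769^0·0.2137^2 = -0.045684
d^1_{0,0}(0.4308) = +0.954316 -0.045684 = +0.908632
|D^1_{0,0}|² = |d^1_{0,0}(β)|² = (+0.908632)² = 0.825612 (the z-rotation phases have unit modulus)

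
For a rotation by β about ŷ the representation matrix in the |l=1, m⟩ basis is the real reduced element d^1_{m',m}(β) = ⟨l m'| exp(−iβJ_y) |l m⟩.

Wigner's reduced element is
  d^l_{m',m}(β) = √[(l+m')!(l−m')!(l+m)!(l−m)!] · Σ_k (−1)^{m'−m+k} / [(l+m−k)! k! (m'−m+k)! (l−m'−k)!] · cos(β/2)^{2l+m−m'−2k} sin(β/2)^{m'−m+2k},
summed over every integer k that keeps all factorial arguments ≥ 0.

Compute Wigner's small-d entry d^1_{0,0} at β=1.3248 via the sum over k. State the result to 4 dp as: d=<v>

d^1_{0,0}(β=1.3248) via Wigner's sum:
c=cos(1.3248/2)=0.788518, s=sin(1.3248/2)=0.615011; N=√[1·1·1·1]=1.000000
k∈{0,1} keeps every argument non-negative
  k=0: (−1)^0·1.0000/(1)·0.7885^2·0.6150^0 = +0.621761
  k=1: (−1)^1·1.0000/(1)·0.7885^0·0.6150^2 = -0.378239
d^1_{0,0}(1.3248) = +0.621761 -0.378239 = +0.243523

d=0.2435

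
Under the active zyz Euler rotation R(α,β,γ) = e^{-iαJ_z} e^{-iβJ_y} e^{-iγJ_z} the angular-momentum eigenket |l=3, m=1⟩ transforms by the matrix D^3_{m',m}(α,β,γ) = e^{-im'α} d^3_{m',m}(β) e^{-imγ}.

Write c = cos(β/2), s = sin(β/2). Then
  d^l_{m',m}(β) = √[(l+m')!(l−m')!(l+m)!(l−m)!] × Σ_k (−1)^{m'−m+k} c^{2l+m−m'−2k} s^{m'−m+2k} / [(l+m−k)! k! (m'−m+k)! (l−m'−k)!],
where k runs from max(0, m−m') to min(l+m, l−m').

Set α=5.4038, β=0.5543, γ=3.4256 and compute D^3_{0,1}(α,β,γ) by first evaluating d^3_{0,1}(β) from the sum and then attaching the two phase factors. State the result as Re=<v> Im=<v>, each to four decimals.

D^3_{0,1}(5.4038,0.5543,3.4256) = e^{-i·0·5.4038}·d^3_{0,1}(0.5543)·e^{-i·1·3.4256}. Compute d first:
c=cos(0.5543/2)=0.961839, s=sin(0.5543/2)=0.273616; N=√[6·6·24·2]=41.569219
k∈{1,2,3} keeps every argument non-negative
  k=1: (−1)^0·41.5692/(12)·0.9618^5·0.2736^1 = +0.780268
  k=2: (−1)^1·41.5692/(4)·0.9618^3·0.2736^3 = -0.189427
  k=3: (−1)^2·41.5692/(12)·0.9618^1·0.2736^5 = +0.005110
d^3_{0,1}(0.5543) = +0.780268 -0.189427 +0.005110 = +0.595951
D = (+1.000000+0.000000i)·(+0.595951)·(-0.959940+0.280205i) = -0.572077+0.166988i

Re=-0.5721 Im=0.1670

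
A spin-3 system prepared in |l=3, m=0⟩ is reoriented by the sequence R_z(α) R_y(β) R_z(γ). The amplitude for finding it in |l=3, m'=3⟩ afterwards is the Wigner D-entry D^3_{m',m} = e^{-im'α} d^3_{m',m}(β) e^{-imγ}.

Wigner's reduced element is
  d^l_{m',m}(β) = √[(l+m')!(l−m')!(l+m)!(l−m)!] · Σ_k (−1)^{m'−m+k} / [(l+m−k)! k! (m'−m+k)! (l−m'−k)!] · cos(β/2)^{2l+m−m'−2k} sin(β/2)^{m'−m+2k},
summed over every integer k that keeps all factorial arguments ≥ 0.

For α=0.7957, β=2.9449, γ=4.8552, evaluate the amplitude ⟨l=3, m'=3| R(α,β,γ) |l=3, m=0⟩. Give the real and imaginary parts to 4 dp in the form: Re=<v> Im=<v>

Re=0.0030 Im=0.0029

D^3_{3,0}(0.7957,2.9449,4.8552) = e^{-i·3·0.7957}·d^3_{3,0}(2.9449)·e^{-i·0·4.8552}. Compute d first:
With c≡cos(β/2)=0.098188 and s≡sin(β/2)=0.995168, N=[720·1·6·6]^{1/2}=160.996894
The bounds max(0,m−m')=0 and min(l+m,l−m')=0 give 1 term
  k=0: (−1)^3·160.9969/(36)·0.0982^3·0.9952^3 = -0.004172
d^3_{3,0}(2.9449) = -0.004172
Attach z-rotation phases: D = e^{-i(3)(0.7957)}·(-0.004172)·e^{-i(0)(4.8552)} = +0.003040+0.002858i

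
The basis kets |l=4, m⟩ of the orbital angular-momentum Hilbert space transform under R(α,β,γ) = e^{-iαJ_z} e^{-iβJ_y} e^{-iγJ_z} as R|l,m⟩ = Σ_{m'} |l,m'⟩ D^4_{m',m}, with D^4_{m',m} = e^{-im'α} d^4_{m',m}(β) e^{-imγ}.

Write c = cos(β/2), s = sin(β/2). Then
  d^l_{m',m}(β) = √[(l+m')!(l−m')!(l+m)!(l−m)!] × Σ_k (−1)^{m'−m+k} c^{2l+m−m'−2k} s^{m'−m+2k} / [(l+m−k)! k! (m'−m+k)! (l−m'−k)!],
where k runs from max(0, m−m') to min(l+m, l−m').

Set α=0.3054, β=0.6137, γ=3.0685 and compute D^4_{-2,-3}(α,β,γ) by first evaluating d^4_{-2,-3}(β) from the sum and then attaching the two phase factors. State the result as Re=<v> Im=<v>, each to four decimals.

First d^4_{-2,-3}(β=0.6137), then the phase factors e^{-i(-2)α} and e^{-i(-3)γ}:
Half-angle: c=0.953290, s=0.302057. N=√(2·720·1·5040)=2693.993318
The bounds max(0,m−m')=0 and min(l+m,l−m')=1 give 2 terms
  k=0: (−1)^1·2693.9933/(720)·0.9533^7·0.3021^1 = -0.808589
  k=1: (−1)^2·2693.9933/(240)·0.9533^5·0.3021^3 = +0.243544
d^4_{-2,-3}(0.6137) = -0.808589 +0.243544 = -0.565045
D = (+0.819189+0.573523i)·(-0.565045)·(-0.976055+0.217525i) = +0.522288+0.215619i

Re=0.5223 Im=0.2156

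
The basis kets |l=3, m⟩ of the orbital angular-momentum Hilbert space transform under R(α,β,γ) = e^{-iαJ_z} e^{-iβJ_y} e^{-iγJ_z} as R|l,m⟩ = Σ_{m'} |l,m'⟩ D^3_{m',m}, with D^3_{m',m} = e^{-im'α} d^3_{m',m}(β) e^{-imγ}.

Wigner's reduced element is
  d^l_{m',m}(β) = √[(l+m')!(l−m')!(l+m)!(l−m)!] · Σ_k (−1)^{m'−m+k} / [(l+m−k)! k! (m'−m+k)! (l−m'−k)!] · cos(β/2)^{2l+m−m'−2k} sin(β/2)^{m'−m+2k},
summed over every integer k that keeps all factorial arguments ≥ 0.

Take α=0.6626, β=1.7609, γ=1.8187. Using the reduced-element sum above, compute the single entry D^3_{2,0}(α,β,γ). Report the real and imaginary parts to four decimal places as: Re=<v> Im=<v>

Split into d^3_{2,0}(β=1.7609) × two z-phases.
c=cos(1.7609/2)=0.636804, s=sin(1.7609/2)=0.771026; N=√[120·1·6·6]=65.726707
Admissible k: 0..1 (factorial args all ≥0)
  k=0: (−1)^2·65.7267/(12)·0.6368^4·0.7710^2 = +0.535454
  k=1: (−1)^3·65.7267/(12)·0.6368^2·0.7710^4 = -0.784960
d^3_{2,0}(1.7609) = +0.535454 -0.784960 = -0.249506
Phases: e^{-i·(2)·0.6626}=+0.243135-0.969993i, e^{-i·(0)·1.8187}=+1.000000+0.000000i ⇒ D=-0.060664+0.242019i

Re=-0.0607 Im=0.2420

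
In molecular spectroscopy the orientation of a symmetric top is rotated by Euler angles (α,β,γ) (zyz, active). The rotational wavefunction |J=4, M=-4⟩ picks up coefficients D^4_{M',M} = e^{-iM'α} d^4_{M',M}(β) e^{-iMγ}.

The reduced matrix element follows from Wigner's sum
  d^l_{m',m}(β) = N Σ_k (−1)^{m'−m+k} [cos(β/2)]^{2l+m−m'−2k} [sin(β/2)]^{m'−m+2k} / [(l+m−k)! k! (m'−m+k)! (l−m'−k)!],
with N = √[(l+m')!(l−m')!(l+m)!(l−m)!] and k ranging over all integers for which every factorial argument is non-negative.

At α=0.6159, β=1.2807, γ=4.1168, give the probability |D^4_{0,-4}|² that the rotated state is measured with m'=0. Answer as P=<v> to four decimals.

D^4_{0,-4}(0.6159,1.2807,4.1168) = e^{-i·0·0.6159}·d^4_{0,-4}(1.2807)·e^{-i·-4·4.1168}. Compute d first:
Half-angle: c=0.801887, s=0.597476. N=√(24·24·1·40320)=4819.161753
k: max(0,(-4)−(0))=0 … min(4+(-4),4−(0))=0
  k=0: (−1)^4·4819.1618/(576)·0.8019^4·0.5975^4 = +0.440842
d^4_{0,-4}(1.2807) = +0.440842
|D^4_{0,-4}|² = |d^4_{0,-4}(β)|² = (+0.440842)² = 0.194342 (the z-rotation phases have unit modulus)

P=0.1943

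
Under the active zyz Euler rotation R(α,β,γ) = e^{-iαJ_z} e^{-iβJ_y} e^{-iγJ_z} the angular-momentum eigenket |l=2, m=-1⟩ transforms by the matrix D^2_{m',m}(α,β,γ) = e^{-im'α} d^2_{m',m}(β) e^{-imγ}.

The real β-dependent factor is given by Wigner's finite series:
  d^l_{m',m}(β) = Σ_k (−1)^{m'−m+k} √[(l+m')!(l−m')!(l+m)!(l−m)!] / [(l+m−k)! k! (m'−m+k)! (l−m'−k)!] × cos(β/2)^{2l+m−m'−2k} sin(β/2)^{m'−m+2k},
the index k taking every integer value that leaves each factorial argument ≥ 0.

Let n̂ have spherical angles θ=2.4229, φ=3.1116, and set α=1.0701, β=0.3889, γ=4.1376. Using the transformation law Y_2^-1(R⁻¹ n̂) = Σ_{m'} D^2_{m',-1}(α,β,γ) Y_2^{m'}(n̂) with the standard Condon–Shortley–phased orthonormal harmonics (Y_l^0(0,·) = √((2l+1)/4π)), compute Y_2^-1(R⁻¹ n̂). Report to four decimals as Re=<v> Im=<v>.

Re=0.3112 Im=-0.1948

Need the full column D^2_{m',-1} for m'=−2..2 at α=1.0701, β=0.3889, γ=4.1376.
cos(β/2)=0.981154, sin(β/2)=0.193227
d^2_{-2,-1}: single k=1 term ⇒ +0.365014;  D = +0.365009-0.001966i
d^2_{-1,-1}: k∈[0..1] ⇒ +0.926721 -0.107828 = +0.818893;  D = +0.389224-0.720479i
d^2_{0,-1}: k∈[0..1] ⇒ -0.447049 +0.017339 = -0.429710;  D = +0.233615+0.360659i
d^2_{1,-1}: k∈[0..1] ⇒ +0.107828 -0.001394 = +0.106434;  D = -0.106142+0.007879i
d^2_{2,-1}: single k=0 term ⇒ -0.014157;  D = +0.005858-0.012888i
Y_2^{m'}(θ=2.4229,φ=3.1116) and Σ D·Y over m':
  (+0.3650-0.0020i)·(+0.1671+0.0100i)  (+0.3892-0.7205i)·(+0.3827+0.0115i)  (+0.2336+0.3607i)·(+0.2206+0.0000i)  (-0.1061+0.0079i)·(-0.3827+0.0115i)  (+0.0059-0.0129i)·(+0.1671-0.0100i)
Y_2^-1(R⁻¹ n̂) = +0.311163-0.194778i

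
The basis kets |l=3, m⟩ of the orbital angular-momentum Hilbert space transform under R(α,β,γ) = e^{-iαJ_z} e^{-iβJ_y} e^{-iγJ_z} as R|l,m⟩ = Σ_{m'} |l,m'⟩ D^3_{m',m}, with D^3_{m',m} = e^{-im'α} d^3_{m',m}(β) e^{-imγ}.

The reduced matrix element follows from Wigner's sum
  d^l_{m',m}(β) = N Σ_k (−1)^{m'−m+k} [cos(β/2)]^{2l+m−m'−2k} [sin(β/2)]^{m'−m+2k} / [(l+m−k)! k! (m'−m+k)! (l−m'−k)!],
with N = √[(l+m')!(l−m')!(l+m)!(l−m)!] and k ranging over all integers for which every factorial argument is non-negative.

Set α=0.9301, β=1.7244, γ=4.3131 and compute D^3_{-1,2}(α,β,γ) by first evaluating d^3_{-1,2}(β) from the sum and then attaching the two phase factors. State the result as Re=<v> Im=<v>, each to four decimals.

Re=0.0383 Im=-0.2406

D^3_{-1,2}(0.9301,1.7244,4.3131) = e^{-i·-1·0.9301}·d^3_{-1,2}(1.7244)·e^{-i·2·4.3131}. Compute d first:
Half-angle: c=0.650769, s=0.759276. N=√(2·24·120·1)=75.894664
Admissible k: 3..4 (factorial args all ≥0)
  k=3: (−1)^0·75.8947/(12)·0.6508^3·0.7593^3 = +0.762973
  k=4: (−1)^1·75.8947/(24)·0.6508^1·0.7593^5 = -0.519308
d^3_{-1,2}(1.7244) = +0.762973 -0.519308 = +0.243664
Phases: e^{-i·(-1)·0.9301}=+0.597754+0.801680i, e^{-i·(2)·4.3131}=-0.697726-0.716365i ⇒ D=+0.038311-0.240634i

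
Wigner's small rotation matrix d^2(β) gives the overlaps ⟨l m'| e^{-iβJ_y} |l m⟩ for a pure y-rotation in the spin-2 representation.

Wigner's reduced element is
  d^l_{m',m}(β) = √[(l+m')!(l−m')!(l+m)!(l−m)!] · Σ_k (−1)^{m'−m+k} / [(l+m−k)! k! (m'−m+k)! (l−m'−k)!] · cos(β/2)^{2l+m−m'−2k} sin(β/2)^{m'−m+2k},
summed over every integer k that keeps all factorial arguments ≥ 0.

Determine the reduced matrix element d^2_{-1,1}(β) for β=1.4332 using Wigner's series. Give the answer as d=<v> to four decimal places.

d=0.5498

d^2_{-1,1}(β=1.4332) via Wigner's sum:
With c≡cos(β/2)=0.754043 and s≡sin(β/2)=0.656825, N=[1·6·6·1]^{1/2}=6.000000
k∈{2,3} keeps every argument non-negative
  k=2: (−1)^0·6.0000/(2)·0.7540^2·0.6568^2 = +0.735890
  k=3: (−1)^1·6.0000/(6)·0.7540^0·0.6568^4 = -0.186122
d^2_{-1,1}(1.4332) = +0.735890 -0.186122 = +0.549768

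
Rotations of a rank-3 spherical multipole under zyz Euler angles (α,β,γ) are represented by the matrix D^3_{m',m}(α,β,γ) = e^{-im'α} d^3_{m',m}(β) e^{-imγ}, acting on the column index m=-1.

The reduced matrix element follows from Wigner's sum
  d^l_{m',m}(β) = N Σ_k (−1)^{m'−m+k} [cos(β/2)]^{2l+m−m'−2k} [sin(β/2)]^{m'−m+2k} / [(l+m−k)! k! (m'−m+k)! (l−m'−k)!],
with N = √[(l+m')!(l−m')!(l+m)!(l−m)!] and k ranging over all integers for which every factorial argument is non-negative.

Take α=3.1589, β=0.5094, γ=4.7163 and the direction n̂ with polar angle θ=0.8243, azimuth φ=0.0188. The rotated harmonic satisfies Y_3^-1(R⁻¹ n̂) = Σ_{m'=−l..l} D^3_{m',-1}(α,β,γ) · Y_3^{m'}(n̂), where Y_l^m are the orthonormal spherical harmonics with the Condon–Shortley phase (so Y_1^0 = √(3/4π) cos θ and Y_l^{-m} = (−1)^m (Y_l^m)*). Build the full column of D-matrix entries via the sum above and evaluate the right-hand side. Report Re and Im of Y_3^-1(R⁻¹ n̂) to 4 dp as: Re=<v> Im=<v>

Re=0.0006 Im=-0.2275

Need the full column D^3_{m',-1} for m'=−3..3 at α=3.1589, β=0.5094, γ=4.7163.
cos(β/2)=0.967739, sin(β/2)=0.251955
d^3_{-3,-1}: single k=2 term ⇒ +0.215638;  D = -0.012033+0.215302i
d^3_{-2,-1}: k∈[1..2] ⇒ +0.676261 -0.091680 = +0.584581;  D = +0.022516-0.584147i
d^3_{-1,-1}: k∈[0..2] ⇒ +0.821390 -0.445419 +0.022644 = +0.398615;  D = -0.008457+0.398525i
d^3_{0,-1}: k∈[0..2] ⇒ -0.740807 +0.150645 -0.003404 = -0.593565;  D = -0.002321+0.593560i
d^3_{1,-1}: k∈[0..2] ⇒ +0.334065 -0.030192 +0.000256 = +0.304128;  D = +0.004074+0.304101i
d^3_{2,-1}: k∈[0..1] ⇒ -0.091680 +0.003107 = -0.088573;  D = +0.002719+0.088531i
d^3_{3,-1}: single k=0 term ⇒ +0.014617;  D = +0.000702+0.014600i
Y_3^{m'}(θ=0.8243,φ=0.0188) and Σ D·Y over m':
  (-0.0120+0.2153i)·(+0.1648-0.0093i)  (+0.0225-0.5841i)·(+0.3737-0.0141i)  (-0.0085+0.3985i)·(+0.3097-0.0058i)  (-0.0023+0.5936i)·(-0.1759+0.0000i)  (+0.0041+0.3041i)·(-0.3097-0.0058i)  (+0.0027+0.0885i)·(+0.3737+0.0141i)  (+0.0007+0.0146i)·(-0.1648-0.0093i)
Y_3^-1(R⁻¹ n̂) = +0.000633-0.227484i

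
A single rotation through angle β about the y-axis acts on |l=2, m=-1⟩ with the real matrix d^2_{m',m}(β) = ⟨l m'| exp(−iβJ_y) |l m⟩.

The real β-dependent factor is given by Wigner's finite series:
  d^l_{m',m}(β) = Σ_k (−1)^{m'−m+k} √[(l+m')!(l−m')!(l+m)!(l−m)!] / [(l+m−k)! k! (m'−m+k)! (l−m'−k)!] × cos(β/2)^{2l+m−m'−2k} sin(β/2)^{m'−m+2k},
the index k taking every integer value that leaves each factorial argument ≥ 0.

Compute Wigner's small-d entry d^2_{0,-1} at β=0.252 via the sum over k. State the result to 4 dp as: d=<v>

d^2_{0,-1}(β=0.252) via Wigner's sum:
c=cos(0.252/2)=0.992072, s=sin(0.252/2)=0.125667; N=√[2·2·1·6]=4.898979
Admissible k: 0..1 (factorial args all ≥0)
  k=0: (−1)^1·4.8990/(2)·0.9921^3·0.1257^1 = -0.300557
  k=1: (−1)^2·4.8990/(2)·0.9921^1·0.1257^3 = +0.004823
d^2_{0,-1}(0.252) = -0.300557 +0.004823 = -0.295734

d=-0.2957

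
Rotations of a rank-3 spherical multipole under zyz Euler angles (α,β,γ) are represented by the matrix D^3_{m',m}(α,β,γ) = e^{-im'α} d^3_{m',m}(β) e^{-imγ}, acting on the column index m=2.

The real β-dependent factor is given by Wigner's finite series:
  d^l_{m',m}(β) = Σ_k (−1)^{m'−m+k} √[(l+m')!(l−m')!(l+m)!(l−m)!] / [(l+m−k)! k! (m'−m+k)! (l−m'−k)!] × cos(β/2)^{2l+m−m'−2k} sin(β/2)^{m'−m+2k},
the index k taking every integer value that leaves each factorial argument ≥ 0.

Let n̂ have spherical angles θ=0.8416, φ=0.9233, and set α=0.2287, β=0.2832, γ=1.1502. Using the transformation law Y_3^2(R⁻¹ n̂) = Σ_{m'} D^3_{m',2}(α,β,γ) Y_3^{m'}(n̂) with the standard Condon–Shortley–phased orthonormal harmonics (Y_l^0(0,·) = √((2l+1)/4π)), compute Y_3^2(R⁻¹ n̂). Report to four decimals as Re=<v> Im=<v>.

Need the full column D^3_{m',2} for m'=−3..3 at α=0.2287, β=0.2832, γ=1.1502.
cos(β/2)=0.989991, sin(β/2)=0.141127
d^3_{-3,2}: single k=5 term ⇒ +0.000136;  D = -0.000006-0.000136i
d^3_{-2,2}: k∈[4..5] ⇒ +0.001944 -0.000008 = +0.001936;  D = -0.000521-0.001865i
d^3_{-1,2}: k∈[3..4] ⇒ +0.017249 -0.000175 = +0.017073;  D = -0.008199-0.014976i
d^3_{0,2}: k∈[2..3] ⇒ +0.104787 -0.002129 = +0.102658;  D = -0.068429-0.076525i
d^3_{1,2}: k∈[1..2] ⇒ +0.424393 -0.017249 = +0.407144;  D = -0.333133-0.234071i
d^3_{2,2}: k∈[0..1] ⇒ +0.941431 -0.095657 = +0.845774;  D = -0.784245-0.316692i
d^3_{3,2}: single k=0 term ⇒ -0.328733;  D = +0.324788+0.050780i
Y_3^{m'}(θ=0.8416,φ=0.9233) and Σ D·Y over m':
  (-0.0000-0.0001i)·(-0.1612-0.0628i)  (-0.0005-0.0019i)·(-0.1031-0.3643i)  (-0.0082-0.0150i)·(+0.1773-0.2344i)  (-0.0684-0.0765i)·(-0.1940+0.0000i)  (-0.3331-0.2341i)·(-0.1773-0.2344i)  (-0.7842-0.3167i)·(-0.1031+0.3643i)  (+0.3248+0.0508i)·(+0.1612-0.0628i)
Y_3^2(R⁻¹ n̂) = +0.263663-0.131184i

Re=0.2637 Im=-0.1312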